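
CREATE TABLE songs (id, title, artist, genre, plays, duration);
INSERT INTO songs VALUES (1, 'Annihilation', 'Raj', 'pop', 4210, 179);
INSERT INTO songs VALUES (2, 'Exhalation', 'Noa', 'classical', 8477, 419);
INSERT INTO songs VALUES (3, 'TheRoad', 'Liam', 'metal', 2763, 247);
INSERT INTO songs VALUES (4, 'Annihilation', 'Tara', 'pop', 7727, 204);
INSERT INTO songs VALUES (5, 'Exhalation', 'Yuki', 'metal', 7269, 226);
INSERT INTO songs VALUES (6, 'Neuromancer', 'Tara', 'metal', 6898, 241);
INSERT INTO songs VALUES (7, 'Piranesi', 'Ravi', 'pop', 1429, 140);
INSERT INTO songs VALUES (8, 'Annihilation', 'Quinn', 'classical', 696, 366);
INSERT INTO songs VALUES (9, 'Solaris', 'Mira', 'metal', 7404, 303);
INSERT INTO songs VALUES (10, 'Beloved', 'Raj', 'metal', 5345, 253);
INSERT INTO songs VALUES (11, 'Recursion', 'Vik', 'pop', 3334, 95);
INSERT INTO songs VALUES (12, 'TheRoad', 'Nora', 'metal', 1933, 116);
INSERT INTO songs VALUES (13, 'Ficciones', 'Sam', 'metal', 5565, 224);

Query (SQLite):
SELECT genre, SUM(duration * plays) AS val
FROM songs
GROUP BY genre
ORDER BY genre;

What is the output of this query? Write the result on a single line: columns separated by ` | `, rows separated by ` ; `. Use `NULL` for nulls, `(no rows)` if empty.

classical | 3806599 ; metal | 9054158 ; pop | 2846688

For each row compute duration * plays.
Group by genre; take SUM of the expression per group.
  classical: ids {2, 8} → SUM(duration * plays)=3806599
  metal: ids {3, 5, 6, 9, 10, 12, 13} → SUM(duration * plays)=9054158
  pop: ids {1, 4, 7, 11} → SUM(duration * plays)=2846688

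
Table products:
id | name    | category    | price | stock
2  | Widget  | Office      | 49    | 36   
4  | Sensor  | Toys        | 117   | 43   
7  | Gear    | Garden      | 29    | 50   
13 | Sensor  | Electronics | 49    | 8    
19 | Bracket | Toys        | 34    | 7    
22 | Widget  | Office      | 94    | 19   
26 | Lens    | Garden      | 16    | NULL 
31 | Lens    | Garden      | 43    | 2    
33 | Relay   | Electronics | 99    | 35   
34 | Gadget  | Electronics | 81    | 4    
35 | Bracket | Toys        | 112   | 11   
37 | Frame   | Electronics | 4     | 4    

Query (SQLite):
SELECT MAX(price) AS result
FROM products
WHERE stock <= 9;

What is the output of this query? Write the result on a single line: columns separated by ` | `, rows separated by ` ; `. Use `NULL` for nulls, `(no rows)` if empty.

Rows where stock <= 9 → price values: [49, 34, 43, 81, 4].
MAX of non-NULL values = 81.

81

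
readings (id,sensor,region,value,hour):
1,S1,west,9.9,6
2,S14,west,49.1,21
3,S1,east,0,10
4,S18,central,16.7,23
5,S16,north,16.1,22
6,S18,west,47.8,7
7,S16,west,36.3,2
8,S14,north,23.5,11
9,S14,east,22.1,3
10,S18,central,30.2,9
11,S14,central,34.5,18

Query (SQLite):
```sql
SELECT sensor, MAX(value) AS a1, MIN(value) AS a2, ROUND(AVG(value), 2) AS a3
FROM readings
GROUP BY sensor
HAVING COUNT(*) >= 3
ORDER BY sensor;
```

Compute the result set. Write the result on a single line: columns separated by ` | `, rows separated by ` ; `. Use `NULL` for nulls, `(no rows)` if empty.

Group readings by sensor.
Per group compute: MAX(value), MIN(value), ROUND(AVG(value), 2).
HAVING: drop groups with fewer than 3 rows.
  S1: ids {1, 3} → MAX(value)=9.9, MIN(value)=0, ROUND(AVG(value), 2)=4.95
  S14: ids {2, 8, 9, 11} → MAX(value)=49.1, MIN(value)=22.1, ROUND(AVG(value), 2)=32.3
  S16: ids {5, 7} → MAX(value)=36.3, MIN(value)=16.1, ROUND(AVG(value), 2)=26.2
  S18: ids {4, 6, 10} → MAX(value)=47.8, MIN(value)=16.7, ROUND(AVG(value), 2)=31.57

S14 | 49.1 | 22.1 | 32.3 ; S18 | 47.8 | 16.7 | 31.57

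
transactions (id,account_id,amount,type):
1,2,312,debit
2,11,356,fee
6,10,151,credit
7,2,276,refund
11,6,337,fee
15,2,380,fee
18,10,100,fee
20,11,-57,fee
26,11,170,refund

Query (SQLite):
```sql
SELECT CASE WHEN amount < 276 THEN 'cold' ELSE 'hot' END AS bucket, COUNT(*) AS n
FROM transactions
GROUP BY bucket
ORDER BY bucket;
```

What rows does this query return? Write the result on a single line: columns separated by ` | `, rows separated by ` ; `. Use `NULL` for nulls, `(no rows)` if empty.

Bucket rows by amount < 276 → 'cold' else 'hot'; count each bucket.

cold | 4 ; hot | 5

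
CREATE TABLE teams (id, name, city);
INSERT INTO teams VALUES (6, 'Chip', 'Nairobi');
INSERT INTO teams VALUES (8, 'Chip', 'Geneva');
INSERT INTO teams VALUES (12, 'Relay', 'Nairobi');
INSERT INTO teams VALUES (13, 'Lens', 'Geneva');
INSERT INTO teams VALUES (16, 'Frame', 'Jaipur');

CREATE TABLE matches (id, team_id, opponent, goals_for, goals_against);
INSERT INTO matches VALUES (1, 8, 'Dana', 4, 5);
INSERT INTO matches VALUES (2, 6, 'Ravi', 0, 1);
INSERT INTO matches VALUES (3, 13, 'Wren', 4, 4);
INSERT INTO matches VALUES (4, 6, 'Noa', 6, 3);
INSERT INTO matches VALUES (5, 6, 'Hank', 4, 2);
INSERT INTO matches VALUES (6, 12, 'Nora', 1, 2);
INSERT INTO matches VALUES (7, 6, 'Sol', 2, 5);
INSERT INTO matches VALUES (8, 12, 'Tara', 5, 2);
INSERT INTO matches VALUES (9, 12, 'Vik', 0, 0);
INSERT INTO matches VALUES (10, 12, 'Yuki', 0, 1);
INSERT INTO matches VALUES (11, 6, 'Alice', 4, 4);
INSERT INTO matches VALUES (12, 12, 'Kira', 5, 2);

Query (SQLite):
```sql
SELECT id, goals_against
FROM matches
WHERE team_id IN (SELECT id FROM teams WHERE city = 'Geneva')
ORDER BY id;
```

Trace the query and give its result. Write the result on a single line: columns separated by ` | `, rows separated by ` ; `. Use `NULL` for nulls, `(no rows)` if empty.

1 | 5 ; 3 | 4

Inner query: teams.id where city = 'Geneva'.
Outer: keep matches rows whose team_id is in that set.
Inner query → {8, 13}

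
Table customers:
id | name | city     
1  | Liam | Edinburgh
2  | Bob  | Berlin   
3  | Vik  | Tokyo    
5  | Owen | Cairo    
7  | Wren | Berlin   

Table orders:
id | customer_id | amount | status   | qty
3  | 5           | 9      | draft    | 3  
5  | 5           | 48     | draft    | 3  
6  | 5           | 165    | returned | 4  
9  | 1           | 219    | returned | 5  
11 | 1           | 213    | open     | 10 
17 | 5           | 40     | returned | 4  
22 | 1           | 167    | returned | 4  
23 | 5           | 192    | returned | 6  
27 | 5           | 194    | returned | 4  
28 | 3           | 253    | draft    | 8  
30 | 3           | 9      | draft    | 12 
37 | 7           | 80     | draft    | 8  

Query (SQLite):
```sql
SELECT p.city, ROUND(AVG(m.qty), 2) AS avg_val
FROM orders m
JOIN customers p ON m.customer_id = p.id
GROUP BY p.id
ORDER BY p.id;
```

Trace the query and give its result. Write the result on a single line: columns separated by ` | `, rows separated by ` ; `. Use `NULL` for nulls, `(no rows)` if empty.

Join each orders row to its customers via customer_id.
Group joined rows by customers.id; compute ROUND(AVG(m.qty), 2) per group.
  1: ids {9, 11, 22} → ROUND(AVG(m.qty), 2)=6.33
  3: ids {28, 30} → ROUND(AVG(m.qty), 2)=10
  5: ids {3, 5, 6, 17, 23, 27} → ROUND(AVG(m.qty), 2)=4
  7: ids {37} → ROUND(AVG(m.qty), 2)=8

Edinburgh | 6.33 ; Tokyo | 10 ; Cairo | 4 ; Berlin | 8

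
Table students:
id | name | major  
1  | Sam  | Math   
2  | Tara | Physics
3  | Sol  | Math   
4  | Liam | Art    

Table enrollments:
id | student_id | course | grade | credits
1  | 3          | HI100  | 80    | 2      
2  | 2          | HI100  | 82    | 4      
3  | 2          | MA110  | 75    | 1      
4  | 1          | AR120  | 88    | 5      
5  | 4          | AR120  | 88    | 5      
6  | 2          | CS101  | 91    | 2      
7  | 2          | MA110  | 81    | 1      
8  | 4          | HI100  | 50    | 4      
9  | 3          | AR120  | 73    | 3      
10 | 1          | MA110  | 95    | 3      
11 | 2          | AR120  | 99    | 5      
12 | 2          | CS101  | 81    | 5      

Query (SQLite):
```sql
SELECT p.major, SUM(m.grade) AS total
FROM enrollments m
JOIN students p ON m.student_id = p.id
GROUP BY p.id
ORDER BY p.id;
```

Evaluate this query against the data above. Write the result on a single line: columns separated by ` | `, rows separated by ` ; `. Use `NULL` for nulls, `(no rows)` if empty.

Join each enrollments row to its students via student_id.
Group joined rows by students.id; compute SUM(m.grade) per group.
  1: ids {4, 10} → SUM(m.grade)=183
  2: ids {2, 3, 6, 7, 11, 12} → SUM(m.grade)=509
  3: ids {1, 9} → SUM(m.grade)=153
  4: ids {5, 8} → SUM(m.grade)=138

Math | 183 ; Physics | 509 ; Math | 153 ; Art | 138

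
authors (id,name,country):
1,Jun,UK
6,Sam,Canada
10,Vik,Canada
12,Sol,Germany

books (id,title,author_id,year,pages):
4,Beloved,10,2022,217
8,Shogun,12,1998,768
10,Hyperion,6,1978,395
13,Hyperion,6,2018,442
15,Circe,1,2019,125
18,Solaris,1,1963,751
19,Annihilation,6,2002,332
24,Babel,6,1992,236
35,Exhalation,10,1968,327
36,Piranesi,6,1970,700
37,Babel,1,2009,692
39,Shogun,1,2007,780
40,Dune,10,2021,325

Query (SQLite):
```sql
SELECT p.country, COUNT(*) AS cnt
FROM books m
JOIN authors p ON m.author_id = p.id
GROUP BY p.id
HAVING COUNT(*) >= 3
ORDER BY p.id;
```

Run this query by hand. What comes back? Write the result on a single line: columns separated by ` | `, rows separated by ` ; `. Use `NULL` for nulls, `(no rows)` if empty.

Join each books row to its authors via author_id.
Group joined rows by authors.id; compute COUNT(*) per group.
HAVING: keep groups with count ≥ 3.
  1: ids {15, 18, 37, 39} → COUNT(*)=4
  6: ids {10, 13, 19, 24, 36} → COUNT(*)=5
  10: ids {4, 35, 40} → COUNT(*)=3
  12: ids {8} → COUNT(*)=1

UK | 4 ; Canada | 5 ; Canada | 3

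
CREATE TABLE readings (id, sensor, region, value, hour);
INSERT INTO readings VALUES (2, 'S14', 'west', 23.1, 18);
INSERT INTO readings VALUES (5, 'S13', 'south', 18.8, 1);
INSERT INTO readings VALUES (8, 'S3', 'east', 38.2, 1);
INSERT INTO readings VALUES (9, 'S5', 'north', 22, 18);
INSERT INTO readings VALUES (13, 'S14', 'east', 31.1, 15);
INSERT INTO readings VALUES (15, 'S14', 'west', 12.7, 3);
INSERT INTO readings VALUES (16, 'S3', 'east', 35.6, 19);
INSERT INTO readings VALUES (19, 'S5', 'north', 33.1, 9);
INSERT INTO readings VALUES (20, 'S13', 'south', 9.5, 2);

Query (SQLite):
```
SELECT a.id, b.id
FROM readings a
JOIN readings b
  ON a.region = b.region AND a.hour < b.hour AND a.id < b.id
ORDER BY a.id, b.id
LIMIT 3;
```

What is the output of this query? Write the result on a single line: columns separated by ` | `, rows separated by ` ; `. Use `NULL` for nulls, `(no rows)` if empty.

Pairs (a,b) with same region, a.hour < b.hour, a.id < b.id.
region groups: east:{8,13,16} north:{9,19} south:{5,20} west:{2,15}
Ordered by (a.id, b.id); first 3.

5 | 20 ; 8 | 13 ; 8 | 16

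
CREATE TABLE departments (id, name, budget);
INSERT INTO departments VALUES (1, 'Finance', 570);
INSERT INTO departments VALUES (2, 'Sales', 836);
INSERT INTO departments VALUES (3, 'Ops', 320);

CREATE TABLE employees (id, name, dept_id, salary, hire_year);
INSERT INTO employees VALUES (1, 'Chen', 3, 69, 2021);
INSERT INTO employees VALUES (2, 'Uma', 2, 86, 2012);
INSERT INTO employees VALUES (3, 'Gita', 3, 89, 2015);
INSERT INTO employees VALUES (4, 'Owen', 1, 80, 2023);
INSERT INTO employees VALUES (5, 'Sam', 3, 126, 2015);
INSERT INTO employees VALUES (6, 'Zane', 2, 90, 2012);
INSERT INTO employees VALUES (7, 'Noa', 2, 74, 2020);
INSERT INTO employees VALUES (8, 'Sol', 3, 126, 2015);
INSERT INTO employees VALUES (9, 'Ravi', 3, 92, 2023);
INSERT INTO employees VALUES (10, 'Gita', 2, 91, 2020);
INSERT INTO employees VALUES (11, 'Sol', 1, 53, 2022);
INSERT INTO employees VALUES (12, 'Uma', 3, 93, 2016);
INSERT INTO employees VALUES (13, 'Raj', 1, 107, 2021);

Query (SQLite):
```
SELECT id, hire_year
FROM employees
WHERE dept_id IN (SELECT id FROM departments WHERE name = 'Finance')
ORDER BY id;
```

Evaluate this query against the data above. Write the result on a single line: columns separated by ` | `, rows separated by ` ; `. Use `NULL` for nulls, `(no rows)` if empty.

4 | 2023 ; 11 | 2022 ; 13 | 2021

Inner query: departments.id where name = 'Finance'.
Outer: keep employees rows whose dept_id is in that set.
Inner query → {1}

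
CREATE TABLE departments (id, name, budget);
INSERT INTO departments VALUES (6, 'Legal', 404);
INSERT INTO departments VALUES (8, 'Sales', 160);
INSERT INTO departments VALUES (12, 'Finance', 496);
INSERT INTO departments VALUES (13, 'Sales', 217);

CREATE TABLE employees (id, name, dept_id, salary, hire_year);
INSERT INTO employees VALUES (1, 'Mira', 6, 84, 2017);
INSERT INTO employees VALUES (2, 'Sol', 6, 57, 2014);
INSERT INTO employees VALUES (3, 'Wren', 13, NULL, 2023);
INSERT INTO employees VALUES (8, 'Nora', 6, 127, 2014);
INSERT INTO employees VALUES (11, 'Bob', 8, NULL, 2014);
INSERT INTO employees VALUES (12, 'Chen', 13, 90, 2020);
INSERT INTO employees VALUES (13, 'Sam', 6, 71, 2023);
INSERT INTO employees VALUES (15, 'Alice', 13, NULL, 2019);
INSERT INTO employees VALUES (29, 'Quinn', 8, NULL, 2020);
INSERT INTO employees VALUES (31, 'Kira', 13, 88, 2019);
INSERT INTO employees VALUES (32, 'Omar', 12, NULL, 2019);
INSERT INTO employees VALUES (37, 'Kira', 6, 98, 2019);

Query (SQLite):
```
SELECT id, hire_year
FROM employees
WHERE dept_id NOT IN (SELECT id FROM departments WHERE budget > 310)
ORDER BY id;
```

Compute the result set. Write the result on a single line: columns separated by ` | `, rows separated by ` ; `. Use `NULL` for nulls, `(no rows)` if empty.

3 | 2023 ; 11 | 2014 ; 12 | 2020 ; 15 | 2019 ; 29 | 2020 ; 31 | 2019

Inner query: departments.id where budget > 310.
Outer: keep employees rows whose dept_id is not in that set.
Inner query → {6, 12}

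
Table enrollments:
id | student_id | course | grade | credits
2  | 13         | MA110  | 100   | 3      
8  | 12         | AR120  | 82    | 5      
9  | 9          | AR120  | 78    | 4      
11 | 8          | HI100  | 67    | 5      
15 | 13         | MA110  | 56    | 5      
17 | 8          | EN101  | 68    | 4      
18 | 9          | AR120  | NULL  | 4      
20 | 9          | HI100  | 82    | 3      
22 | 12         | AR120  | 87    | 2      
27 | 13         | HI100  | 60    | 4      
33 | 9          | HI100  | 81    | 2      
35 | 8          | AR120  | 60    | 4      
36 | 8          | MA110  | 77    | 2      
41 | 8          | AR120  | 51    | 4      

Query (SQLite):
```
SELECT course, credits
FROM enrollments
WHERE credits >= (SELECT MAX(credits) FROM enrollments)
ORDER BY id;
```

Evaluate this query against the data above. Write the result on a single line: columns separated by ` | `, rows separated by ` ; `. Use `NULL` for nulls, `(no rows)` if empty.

AR120 | 5 ; HI100 | 5 ; MA110 | 5

Scalar subquery: MAX(credits) over all enrollments rows = 5.
Keep rows where credits >= that value.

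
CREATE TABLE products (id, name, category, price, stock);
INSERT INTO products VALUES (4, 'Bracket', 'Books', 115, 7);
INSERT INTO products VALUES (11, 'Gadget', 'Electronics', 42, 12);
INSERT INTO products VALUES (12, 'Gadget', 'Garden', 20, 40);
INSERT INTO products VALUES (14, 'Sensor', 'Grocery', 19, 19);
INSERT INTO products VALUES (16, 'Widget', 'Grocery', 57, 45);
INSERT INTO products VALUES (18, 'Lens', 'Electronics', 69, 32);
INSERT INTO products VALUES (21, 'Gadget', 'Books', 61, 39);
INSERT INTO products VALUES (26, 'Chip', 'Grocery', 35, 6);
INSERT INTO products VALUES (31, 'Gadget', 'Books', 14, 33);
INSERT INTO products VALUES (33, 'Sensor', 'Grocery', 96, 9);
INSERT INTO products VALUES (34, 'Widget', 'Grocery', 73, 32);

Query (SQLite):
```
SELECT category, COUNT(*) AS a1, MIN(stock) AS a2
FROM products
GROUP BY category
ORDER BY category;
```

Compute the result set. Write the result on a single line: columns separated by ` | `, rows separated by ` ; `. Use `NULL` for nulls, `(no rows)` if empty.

Books | 3 | 7 ; Electronics | 2 | 12 ; Garden | 1 | 40 ; Grocery | 5 | 6

Group products by category.
Per group compute: COUNT(*), MIN(stock).
  Books: ids {4, 21, 31} → COUNT(*)=3, MIN(stock)=7
  Electronics: ids {11, 18} → COUNT(*)=2, MIN(stock)=12
  Garden: ids {12} → COUNT(*)=1, MIN(stock)=40
  Grocery: ids {14, 16, 26, 33, 34} → COUNT(*)=5, MIN(stock)=6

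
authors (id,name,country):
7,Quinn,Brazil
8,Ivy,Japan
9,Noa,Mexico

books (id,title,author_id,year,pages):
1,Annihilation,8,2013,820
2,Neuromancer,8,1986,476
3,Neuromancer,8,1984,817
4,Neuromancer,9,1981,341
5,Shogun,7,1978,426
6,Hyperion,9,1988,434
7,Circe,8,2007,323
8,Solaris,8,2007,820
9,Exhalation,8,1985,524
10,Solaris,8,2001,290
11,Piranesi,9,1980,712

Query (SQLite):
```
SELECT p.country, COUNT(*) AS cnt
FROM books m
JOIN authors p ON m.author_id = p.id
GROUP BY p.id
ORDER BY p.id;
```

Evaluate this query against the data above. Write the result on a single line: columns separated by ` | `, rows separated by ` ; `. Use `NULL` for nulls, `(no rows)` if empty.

Join each books row to its authors via author_id.
Group joined rows by authors.id; compute COUNT(*) per group.
  7: ids {5} → COUNT(*)=1
  8: ids {1, 2, 3, 7, 8, 9, 10} → COUNT(*)=7
  9: ids {4, 6, 11} → COUNT(*)=3

Brazil | 1 ; Japan | 7 ; Mexico | 3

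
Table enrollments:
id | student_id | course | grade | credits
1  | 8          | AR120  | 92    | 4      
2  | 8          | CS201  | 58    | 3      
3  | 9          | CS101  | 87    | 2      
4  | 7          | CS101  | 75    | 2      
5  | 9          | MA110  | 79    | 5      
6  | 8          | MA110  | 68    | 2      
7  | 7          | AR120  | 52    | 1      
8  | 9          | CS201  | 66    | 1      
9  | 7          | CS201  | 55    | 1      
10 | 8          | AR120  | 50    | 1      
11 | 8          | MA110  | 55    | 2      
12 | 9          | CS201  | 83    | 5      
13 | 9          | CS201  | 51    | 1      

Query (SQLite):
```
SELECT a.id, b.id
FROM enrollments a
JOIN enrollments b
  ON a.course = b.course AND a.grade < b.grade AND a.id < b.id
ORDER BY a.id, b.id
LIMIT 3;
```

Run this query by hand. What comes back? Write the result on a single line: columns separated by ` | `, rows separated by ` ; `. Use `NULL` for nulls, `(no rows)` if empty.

2 | 8 ; 2 | 12 ; 8 | 12

Pairs (a,b) with same course, a.grade < b.grade, a.id < b.id.
course groups: AR120:{1,7,10} CS101:{3,4} CS201:{2,8,9,12,13} MA110:{5,6,11}
Ordered by (a.id, b.id); first 3.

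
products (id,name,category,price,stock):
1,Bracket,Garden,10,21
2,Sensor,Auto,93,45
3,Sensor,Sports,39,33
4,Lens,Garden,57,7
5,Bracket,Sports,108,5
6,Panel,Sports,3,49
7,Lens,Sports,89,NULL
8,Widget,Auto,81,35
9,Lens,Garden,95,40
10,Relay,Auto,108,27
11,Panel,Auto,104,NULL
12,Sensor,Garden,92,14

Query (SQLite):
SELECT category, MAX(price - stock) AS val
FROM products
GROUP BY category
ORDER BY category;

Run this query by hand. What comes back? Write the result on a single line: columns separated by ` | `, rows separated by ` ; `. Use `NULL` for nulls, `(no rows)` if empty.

Auto | 81 ; Garden | 78 ; Sports | 103

For each row compute price - stock.
Group by category; take MAX of the expression per group.
  Auto: ids {2, 8, 10, 11} → MAX(price - stock)=81
  Garden: ids {1, 4, 9, 12} → MAX(price - stock)=78
  Sports: ids {3, 5, 6, 7} → MAX(price - stock)=103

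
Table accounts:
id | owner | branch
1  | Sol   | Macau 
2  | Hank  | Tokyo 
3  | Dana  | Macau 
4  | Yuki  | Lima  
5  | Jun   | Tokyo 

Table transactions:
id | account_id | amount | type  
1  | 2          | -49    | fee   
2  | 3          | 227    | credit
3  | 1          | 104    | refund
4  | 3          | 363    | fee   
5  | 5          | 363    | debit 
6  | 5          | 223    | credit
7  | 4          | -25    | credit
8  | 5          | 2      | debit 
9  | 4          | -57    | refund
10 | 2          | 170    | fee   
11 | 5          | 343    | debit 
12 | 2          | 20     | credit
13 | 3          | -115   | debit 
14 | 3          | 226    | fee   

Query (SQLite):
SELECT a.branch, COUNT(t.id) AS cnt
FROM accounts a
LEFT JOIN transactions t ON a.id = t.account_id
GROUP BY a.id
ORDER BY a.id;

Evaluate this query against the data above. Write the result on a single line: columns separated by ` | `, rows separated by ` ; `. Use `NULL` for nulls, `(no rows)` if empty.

LEFT JOIN keeps every accounts row; unmatched ones get NULL for transactions columns.
Group by accounts.id and compute COUNT(t.id). COUNT(col) of an all-NULL group is 0.
  1: ids {3} → COUNT(t.id)=1
  2: ids {1, 10, 12} → COUNT(t.id)=3
  3: ids {2, 4, 13, 14} → COUNT(t.id)=4
  4: ids {7, 9} → COUNT(t.id)=2
  5: ids {5, 6, 8, 11} → COUNT(t.id)=4

Macau | 1 ; Tokyo | 3 ; Macau | 4 ; Lima | 2 ; Tokyo | 4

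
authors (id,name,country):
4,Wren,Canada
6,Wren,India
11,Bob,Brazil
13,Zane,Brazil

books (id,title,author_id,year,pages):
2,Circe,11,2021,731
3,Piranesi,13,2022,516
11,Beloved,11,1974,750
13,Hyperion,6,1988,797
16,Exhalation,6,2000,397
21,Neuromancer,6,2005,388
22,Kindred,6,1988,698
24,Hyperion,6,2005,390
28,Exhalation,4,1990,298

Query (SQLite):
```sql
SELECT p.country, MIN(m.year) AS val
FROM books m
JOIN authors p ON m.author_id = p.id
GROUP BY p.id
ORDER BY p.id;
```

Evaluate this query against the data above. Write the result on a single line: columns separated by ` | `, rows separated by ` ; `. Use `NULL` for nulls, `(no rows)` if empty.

Join each books row to its authors via author_id.
Group joined rows by authors.id; compute MIN(m.year) per group.
  4: ids {28} → MIN(m.year)=1990
  6: ids {13, 16, 21, 22, 24} → MIN(m.year)=1988
  11: ids {2, 11} → MIN(m.year)=1974
  13: ids {3} → MIN(m.year)=2022

Canada | 1990 ; India | 1988 ; Brazil | 1974 ; Brazil | 2022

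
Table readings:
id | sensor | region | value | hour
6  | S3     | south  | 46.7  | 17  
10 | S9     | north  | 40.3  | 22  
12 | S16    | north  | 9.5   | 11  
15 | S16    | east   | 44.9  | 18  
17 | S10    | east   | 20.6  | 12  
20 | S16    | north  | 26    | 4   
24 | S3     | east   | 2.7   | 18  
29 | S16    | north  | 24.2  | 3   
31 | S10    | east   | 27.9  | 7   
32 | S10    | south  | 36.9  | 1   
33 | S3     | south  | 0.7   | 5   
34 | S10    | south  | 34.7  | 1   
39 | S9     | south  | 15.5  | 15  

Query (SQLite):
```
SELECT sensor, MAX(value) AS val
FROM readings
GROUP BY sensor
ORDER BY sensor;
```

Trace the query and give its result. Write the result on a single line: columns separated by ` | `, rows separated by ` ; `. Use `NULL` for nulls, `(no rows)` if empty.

S10 | 36.9 ; S16 | 44.9 ; S3 | 46.7 ; S9 | 40.3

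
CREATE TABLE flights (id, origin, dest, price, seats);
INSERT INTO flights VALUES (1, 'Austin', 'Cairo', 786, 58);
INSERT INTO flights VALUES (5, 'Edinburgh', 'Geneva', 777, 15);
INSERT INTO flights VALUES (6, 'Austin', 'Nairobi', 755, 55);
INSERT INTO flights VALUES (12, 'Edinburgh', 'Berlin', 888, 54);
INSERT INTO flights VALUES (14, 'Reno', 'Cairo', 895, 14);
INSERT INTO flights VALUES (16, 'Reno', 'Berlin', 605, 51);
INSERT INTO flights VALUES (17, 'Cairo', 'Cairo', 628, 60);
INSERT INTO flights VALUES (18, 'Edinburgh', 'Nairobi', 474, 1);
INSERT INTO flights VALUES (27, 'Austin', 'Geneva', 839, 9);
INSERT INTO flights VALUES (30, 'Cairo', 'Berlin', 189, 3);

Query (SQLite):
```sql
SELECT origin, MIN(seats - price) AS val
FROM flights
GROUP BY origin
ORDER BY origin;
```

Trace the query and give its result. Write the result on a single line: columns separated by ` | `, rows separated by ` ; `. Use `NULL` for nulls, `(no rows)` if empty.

For each row compute seats - price.
Group by origin; take MIN of the expression per group.
  Austin: ids {1, 6, 27} → MIN(seats - price)=-830
  Cairo: ids {17, 30} → MIN(seats - price)=-568
  Edinburgh: ids {5, 12, 18} → MIN(seats - price)=-834
  Reno: ids {14, 16} → MIN(seats - price)=-881

Austin | -830 ; Cairo | -568 ; Edinburgh | -834 ; Reno | -881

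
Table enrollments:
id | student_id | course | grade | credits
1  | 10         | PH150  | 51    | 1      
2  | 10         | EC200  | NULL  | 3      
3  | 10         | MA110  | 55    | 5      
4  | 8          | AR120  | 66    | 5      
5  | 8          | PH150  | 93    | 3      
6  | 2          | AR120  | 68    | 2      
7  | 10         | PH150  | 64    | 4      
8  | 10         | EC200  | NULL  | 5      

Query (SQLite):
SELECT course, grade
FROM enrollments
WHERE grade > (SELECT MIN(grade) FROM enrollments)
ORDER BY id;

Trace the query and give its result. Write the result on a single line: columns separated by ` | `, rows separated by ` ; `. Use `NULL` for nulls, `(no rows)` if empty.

MA110 | 55 ; AR120 | 66 ; PH150 | 93 ; AR120 | 68 ; PH150 | 64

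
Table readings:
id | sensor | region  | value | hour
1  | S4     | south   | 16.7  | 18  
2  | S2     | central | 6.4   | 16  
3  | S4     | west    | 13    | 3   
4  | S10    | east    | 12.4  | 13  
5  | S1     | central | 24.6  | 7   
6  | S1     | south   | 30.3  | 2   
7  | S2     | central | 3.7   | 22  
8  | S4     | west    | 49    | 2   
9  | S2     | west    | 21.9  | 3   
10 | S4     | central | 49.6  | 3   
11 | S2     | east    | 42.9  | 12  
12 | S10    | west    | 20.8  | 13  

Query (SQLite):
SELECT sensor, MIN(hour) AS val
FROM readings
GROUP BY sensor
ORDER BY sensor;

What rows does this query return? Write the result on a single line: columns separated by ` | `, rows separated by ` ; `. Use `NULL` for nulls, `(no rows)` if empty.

S1 | 2 ; S10 | 13 ; S2 | 3 ; S4 | 2

Partition readings by sensor; compute MIN(hour) within each group.
  S1: ids {5, 6} → MIN(hour)=2
  S10: ids {4, 12} → MIN(hour)=13
  S2: ids {2, 7, 9, 11} → MIN(hour)=3
  S4: ids {1, 3, 8, 10} → MIN(hour)=2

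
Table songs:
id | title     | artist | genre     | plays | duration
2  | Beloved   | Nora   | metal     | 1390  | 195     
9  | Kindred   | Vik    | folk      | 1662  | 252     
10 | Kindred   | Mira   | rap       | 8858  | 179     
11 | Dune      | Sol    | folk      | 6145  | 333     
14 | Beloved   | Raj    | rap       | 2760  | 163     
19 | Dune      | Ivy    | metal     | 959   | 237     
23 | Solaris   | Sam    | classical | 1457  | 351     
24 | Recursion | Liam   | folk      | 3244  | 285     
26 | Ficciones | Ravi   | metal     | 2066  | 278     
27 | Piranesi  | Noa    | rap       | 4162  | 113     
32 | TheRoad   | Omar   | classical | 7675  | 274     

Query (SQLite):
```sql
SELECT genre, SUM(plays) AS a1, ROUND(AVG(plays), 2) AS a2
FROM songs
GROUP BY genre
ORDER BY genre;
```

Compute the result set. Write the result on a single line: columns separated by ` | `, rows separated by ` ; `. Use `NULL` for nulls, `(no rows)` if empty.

Group songs by genre.
Per group compute: SUM(plays), ROUND(AVG(plays), 2).
  classical: ids {23, 32} → SUM(plays)=9132, ROUND(AVG(plays), 2)=4566
  folk: ids {9, 11, 24} → SUM(plays)=11051, ROUND(AVG(plays), 2)=3683.67
  metal: ids {2, 19, 26} → SUM(plays)=4415, ROUND(AVG(plays), 2)=1471.67
  rap: ids {10, 14, 27} → SUM(plays)=15780, ROUND(AVG(plays), 2)=5260

classical | 9132 | 4566 ; folk | 11051 | 3683.67 ; metal | 4415 | 1471.67 ; rap | 15780 | 5260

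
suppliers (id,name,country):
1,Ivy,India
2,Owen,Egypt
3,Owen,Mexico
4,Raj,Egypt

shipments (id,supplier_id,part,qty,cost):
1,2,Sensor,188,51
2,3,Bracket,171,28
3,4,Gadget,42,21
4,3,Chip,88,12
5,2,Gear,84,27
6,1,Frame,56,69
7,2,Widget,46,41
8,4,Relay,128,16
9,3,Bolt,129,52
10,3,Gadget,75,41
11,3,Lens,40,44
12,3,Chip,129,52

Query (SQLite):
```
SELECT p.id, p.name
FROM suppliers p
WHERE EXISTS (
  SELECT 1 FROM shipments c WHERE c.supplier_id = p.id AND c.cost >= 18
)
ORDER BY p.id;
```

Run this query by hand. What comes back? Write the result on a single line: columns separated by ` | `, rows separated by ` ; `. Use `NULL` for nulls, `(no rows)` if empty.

1 | Ivy ; 2 | Owen ; 3 | Owen ; 4 | Raj

For each suppliers row, check whether any shipments with matching supplier_id has cost >= 18.
Keep rows where that is true.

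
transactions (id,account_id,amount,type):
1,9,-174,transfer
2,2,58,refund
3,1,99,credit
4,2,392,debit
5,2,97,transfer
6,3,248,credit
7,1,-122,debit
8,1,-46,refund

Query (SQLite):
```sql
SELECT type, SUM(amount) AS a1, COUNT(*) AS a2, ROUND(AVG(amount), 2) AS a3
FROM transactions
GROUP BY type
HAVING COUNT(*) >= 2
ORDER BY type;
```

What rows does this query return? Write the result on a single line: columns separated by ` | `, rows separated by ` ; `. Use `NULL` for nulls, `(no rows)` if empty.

credit | 347 | 2 | 173.5 ; debit | 270 | 2 | 135 ; refund | 12 | 2 | 6 ; transfer | -77 | 2 | -38.5

Group transactions by type.
Per group compute: SUM(amount), COUNT(*), ROUND(AVG(amount), 2).
HAVING: drop groups with fewer than 2 rows.
  credit: ids {3, 6} → SUM(amount)=347, COUNT(*)=2, ROUND(AVG(amount), 2)=173.5
  debit: ids {4, 7} → SUM(amount)=270, COUNT(*)=2, ROUND(AVG(amount), 2)=135
  refund: ids {2, 8} → SUM(amount)=12, COUNT(*)=2, ROUND(AVG(amount), 2)=6
  transfer: ids {1, 5} → SUM(amount)=-77, COUNT(*)=2, ROUND(AVG(amount), 2)=-38.5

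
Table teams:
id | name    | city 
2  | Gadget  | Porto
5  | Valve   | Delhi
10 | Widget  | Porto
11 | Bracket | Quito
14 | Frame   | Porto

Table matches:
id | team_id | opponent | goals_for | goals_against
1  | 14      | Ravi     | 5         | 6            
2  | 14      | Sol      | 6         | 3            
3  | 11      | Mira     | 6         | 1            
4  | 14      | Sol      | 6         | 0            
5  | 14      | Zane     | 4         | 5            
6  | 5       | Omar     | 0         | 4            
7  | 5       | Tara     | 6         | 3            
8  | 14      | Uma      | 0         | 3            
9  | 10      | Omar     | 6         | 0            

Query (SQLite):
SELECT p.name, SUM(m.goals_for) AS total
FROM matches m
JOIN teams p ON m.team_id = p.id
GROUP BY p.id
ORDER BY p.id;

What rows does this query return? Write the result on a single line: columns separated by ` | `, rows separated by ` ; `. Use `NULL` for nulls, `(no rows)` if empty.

Valve | 6 ; Widget | 6 ; Bracket | 6 ; Frame | 21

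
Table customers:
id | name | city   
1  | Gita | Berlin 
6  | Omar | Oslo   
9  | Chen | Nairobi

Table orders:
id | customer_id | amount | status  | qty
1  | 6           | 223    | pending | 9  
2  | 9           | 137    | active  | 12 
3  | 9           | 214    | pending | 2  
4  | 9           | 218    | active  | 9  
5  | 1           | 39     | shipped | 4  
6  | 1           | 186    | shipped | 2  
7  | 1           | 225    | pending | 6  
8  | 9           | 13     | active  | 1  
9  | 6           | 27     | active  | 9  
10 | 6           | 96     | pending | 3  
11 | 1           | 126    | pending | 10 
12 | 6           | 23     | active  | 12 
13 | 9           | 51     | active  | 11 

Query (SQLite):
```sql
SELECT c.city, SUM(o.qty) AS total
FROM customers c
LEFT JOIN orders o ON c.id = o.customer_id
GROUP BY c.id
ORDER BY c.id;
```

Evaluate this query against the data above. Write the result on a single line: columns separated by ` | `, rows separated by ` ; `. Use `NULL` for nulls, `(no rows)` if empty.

LEFT JOIN keeps every customers row; unmatched ones get NULL for orders columns.
Group by customers.id and compute SUM(o.qty). SUM over an all-NULL group is NULL.
  1: ids {5, 6, 7, 11} → SUM(o.qty)=22
  6: ids {1, 9, 10, 12} → SUM(o.qty)=33
  9: ids {2, 3, 4, 8, 13} → SUM(o.qty)=35

Berlin | 22 ; Oslo | 33 ; Nairobi | 35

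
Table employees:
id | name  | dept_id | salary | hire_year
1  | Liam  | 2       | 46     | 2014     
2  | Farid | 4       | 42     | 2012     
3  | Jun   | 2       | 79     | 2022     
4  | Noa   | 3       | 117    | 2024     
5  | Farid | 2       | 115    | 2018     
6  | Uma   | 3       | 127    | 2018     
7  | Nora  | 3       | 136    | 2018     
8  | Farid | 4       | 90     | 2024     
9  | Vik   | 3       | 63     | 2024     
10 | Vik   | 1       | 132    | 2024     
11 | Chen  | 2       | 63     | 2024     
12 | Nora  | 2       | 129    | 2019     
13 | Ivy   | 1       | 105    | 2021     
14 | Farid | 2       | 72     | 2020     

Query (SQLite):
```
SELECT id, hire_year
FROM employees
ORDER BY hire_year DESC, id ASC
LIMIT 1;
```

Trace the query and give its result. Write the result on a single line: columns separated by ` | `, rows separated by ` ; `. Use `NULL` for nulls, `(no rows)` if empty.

4 | 2024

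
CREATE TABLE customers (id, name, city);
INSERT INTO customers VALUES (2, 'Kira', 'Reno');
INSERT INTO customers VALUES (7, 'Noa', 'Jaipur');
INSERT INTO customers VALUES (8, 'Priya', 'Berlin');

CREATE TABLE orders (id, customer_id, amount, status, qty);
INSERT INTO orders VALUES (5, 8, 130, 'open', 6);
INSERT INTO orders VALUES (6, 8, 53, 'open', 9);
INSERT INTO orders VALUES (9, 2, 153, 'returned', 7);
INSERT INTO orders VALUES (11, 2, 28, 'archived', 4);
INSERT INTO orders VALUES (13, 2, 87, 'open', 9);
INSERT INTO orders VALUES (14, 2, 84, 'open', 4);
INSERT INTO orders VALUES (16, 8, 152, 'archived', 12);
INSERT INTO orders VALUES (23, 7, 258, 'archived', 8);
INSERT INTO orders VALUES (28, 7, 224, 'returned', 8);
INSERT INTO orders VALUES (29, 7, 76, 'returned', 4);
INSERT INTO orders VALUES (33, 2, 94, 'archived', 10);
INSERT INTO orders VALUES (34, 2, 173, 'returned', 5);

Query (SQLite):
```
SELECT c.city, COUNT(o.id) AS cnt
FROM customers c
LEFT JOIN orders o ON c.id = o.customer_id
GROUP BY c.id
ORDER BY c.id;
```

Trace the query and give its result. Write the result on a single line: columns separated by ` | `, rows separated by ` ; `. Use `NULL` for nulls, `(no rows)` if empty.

Reno | 6 ; Jaipur | 3 ; Berlin | 3

LEFT JOIN keeps every customers row; unmatched ones get NULL for orders columns.
Group by customers.id and compute COUNT(o.id). COUNT(col) of an all-NULL group is 0.
  2: ids {9, 11, 13, 14, 33, 34} → COUNT(o.id)=6
  7: ids {23, 28, 29} → COUNT(o.id)=3
  8: ids {5, 6, 16} → COUNT(o.id)=3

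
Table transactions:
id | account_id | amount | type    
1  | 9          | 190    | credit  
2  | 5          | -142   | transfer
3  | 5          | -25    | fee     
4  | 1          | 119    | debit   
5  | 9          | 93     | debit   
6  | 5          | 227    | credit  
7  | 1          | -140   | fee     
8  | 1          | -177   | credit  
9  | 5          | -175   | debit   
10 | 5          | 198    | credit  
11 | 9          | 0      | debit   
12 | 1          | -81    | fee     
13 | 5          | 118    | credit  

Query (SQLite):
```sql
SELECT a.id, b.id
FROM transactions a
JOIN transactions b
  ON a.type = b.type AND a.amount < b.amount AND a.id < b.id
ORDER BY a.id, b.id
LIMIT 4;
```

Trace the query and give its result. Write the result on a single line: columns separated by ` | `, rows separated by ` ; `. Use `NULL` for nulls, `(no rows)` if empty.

1 | 6 ; 1 | 10 ; 7 | 12 ; 8 | 10

Pairs (a,b) with same type, a.amount < b.amount, a.id < b.id.
type groups: credit:{1,6,8,10,13} debit:{4,5,9,11} fee:{3,7,12} transfer:{2}
Ordered by (a.id, b.id); first 4.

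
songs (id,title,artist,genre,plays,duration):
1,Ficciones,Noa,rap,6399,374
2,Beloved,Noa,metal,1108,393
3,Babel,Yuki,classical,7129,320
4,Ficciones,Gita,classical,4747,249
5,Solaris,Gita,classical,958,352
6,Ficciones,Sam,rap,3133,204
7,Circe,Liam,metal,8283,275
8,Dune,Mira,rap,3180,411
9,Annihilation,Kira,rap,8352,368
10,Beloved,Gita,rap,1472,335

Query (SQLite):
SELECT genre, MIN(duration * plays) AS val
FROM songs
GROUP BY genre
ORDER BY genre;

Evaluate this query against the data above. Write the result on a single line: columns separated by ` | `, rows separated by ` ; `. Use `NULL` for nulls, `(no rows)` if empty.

For each row compute duration * plays.
Group by genre; take MIN of the expression per group.
  classical: ids {3, 4, 5} → MIN(duration * plays)=337216
  metal: ids {2, 7} → MIN(duration * plays)=435444
  rap: ids {1, 6, 8, 9, 10} → MIN(duration * plays)=493120

classical | 337216 ; metal | 435444 ; rap | 493120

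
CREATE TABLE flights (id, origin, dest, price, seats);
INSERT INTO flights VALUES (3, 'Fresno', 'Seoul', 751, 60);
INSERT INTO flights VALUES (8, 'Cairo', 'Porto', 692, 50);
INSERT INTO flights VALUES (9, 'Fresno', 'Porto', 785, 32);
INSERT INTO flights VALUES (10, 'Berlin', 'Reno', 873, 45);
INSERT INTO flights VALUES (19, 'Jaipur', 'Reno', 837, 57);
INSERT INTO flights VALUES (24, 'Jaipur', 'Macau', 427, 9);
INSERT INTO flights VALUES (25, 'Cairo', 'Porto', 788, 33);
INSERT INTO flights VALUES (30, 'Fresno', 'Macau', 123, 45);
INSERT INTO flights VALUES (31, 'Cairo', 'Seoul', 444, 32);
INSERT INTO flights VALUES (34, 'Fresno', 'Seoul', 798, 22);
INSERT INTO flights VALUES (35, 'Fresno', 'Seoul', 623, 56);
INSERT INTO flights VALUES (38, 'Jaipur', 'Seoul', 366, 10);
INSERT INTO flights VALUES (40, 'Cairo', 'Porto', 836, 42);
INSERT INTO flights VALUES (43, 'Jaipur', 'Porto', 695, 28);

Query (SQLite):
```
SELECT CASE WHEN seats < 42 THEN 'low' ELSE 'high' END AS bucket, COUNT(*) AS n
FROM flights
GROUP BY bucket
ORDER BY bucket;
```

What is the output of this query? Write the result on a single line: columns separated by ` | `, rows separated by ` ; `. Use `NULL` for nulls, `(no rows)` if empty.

Bucket rows by seats < 42 → 'low' else 'high'; count each bucket.

high | 7 ; low | 7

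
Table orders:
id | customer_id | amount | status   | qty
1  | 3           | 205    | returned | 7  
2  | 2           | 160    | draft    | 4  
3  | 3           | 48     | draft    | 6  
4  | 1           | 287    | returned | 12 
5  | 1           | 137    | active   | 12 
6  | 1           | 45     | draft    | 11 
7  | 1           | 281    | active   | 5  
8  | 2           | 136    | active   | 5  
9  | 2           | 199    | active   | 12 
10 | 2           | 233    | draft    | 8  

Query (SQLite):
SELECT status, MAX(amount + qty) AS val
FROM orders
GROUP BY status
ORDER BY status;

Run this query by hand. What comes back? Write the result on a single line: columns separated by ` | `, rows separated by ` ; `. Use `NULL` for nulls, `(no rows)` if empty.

active | 286 ; draft | 241 ; returned | 299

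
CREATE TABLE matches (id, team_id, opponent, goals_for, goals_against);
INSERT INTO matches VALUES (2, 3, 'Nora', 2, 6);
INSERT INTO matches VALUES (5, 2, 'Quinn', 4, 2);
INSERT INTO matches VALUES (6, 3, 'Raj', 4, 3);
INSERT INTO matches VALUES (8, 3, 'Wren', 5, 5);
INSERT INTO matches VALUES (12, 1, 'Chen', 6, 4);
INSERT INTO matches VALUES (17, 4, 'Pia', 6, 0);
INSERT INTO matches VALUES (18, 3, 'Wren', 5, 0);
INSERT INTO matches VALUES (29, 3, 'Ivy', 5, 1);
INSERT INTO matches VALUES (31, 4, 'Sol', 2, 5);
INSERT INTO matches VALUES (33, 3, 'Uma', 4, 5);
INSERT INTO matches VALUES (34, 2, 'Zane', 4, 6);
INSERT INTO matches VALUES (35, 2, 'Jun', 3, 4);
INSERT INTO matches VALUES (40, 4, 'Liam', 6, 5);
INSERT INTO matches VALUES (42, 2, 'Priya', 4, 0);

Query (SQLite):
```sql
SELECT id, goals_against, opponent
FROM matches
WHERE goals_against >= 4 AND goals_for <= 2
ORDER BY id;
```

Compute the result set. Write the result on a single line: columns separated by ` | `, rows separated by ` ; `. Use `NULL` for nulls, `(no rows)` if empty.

2 | 6 | Nora ; 31 | 5 | Sol

goals_against >= 4: ids {2, 8, 12, 31, 33, 34, 35, 40}
goals_for <= 2: ids {2, 31}
Combine with AND.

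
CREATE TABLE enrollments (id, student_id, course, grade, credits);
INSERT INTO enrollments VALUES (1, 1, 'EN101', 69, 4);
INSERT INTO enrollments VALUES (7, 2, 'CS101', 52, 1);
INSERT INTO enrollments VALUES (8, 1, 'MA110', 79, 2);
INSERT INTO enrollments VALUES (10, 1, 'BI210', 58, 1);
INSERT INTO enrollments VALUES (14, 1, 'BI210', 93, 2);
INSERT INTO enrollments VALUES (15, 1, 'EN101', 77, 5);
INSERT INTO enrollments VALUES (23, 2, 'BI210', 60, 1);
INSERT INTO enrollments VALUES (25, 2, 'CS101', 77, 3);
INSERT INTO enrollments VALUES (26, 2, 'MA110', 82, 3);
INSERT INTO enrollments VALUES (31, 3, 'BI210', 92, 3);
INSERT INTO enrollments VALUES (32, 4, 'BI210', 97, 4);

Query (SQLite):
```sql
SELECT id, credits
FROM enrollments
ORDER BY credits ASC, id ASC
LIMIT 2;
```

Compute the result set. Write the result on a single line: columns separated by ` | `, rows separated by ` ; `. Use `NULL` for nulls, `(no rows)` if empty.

Sort by credits asc, tiebreak id asc: (1, id=7), (1, id=10), (1, id=23), (2, id=8), (2, id=14) …. Take first 2.

7 | 1 ; 10 | 1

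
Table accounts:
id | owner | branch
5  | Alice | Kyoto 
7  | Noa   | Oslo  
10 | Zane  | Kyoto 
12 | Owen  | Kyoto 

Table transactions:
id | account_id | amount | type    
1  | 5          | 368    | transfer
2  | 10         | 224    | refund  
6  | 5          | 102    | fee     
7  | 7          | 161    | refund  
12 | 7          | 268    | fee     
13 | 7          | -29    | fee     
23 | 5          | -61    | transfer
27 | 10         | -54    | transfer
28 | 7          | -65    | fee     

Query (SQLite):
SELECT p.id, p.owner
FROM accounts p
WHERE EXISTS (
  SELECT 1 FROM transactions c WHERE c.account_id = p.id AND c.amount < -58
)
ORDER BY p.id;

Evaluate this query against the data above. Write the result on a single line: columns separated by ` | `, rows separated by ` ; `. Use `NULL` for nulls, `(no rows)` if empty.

For each accounts row, check whether any transactions with matching account_id has amount < -58.
Keep rows where that is true.

5 | Alice ; 7 | Noa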